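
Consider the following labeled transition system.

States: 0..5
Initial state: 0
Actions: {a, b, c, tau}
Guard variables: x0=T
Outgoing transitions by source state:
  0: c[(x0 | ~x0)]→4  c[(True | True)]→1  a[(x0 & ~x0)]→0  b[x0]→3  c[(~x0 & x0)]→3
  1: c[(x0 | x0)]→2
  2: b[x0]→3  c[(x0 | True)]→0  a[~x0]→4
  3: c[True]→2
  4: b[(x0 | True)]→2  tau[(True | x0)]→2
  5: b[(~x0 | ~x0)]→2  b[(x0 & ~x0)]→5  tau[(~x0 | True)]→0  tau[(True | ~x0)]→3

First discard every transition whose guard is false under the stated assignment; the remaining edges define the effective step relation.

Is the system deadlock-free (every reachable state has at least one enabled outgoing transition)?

Answer: DEADLOCK-FREE

Working:
Reach set: {0,1,2,3,4}
  0: b→3  c→1  c→4  [deg 3]
  1: c→2  [deg 1]
  2: b→3  c→0  [deg 2]
  3: c→2  [deg 1]
  4: b→2  tau→2  [deg 2]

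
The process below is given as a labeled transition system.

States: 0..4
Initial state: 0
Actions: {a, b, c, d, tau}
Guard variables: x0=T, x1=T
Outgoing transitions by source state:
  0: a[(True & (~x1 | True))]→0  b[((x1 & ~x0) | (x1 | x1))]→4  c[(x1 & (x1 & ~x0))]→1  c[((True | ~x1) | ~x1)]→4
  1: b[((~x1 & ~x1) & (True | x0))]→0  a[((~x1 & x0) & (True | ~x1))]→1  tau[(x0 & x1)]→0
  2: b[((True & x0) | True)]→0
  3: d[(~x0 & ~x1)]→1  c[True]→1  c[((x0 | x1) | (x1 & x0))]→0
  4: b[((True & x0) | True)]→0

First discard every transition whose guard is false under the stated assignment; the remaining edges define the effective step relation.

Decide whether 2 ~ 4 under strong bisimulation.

Compute ~ classes (split until stable):
  round 0: {{0,1,2,3,4}}
  round 1: {{0},{1},{2,4},{3}}
stable after 2 split(s): 4 block(s)
class of 2: {2,4}; class of 4: {2,4}

Answer: BISIMILAR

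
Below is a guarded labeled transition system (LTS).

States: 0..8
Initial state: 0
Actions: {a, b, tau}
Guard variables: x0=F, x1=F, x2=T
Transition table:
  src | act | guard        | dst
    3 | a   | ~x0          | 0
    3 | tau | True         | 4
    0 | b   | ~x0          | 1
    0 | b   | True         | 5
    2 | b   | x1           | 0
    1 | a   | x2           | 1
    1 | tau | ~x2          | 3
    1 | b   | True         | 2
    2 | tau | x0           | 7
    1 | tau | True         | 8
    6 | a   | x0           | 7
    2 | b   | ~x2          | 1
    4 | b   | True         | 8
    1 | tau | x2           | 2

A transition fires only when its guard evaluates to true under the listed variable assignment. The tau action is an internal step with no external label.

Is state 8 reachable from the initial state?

Guard filter leaves 9 enabled edge(s).
Layer 0: {0}
Layer 1: {1,5}  cumulative {0,1,5}
Layer 2: {2,8}  cumulative {0,1,2,5,8}
Reachable = {0,1,2,5,8}
witness 8: b·tau

Answer: REACHABLE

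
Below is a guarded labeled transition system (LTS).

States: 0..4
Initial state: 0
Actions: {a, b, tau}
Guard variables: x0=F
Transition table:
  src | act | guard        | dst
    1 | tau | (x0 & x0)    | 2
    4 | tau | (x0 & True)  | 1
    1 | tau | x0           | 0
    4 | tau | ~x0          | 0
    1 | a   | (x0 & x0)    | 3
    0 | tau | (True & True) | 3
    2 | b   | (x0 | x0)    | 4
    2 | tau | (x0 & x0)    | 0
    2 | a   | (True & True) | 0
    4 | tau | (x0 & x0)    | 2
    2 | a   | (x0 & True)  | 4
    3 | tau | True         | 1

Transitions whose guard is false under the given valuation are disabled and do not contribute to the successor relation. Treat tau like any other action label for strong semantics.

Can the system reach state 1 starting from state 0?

4 transition(s) survive guard evaluation.
Layer 0: {0}
Layer 1: {3}  total {0,3}
Layer 2: {1}  total {0,1,3}
Reachable = {0,1,3}
Path to 1: tau·tau

Answer: REACHABLE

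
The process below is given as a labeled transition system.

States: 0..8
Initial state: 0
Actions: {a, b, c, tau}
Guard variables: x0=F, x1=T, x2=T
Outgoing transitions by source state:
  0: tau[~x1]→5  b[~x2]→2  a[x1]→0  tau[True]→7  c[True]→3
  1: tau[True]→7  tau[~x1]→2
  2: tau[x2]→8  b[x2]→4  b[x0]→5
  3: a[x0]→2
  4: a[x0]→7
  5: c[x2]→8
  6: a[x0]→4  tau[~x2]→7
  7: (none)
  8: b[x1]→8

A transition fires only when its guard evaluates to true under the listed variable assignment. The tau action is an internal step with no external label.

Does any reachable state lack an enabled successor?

Answer: DEADLOCK at state 3

Working:
Reach set: {0,3,7}
  0: a→0  c→3  tau→7  [deg 3]
  3: ∅  [STUCK]
  7: ∅  [STUCK]
witness 3: c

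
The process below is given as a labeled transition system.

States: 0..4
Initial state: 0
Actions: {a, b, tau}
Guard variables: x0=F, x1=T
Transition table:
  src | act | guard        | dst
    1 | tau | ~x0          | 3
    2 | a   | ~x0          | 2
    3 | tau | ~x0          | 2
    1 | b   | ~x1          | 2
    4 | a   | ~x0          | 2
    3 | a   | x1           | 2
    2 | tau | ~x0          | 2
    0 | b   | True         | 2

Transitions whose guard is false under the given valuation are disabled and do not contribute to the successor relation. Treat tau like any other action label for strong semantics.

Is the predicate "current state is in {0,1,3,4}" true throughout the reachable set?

Inv-set: {0,1,3,4}
Reachable = {0,2}
  0: safe
  2: ✗ unsafe
witness against invariant: b → 2

Answer: INVARIANT VIOLATED at state 2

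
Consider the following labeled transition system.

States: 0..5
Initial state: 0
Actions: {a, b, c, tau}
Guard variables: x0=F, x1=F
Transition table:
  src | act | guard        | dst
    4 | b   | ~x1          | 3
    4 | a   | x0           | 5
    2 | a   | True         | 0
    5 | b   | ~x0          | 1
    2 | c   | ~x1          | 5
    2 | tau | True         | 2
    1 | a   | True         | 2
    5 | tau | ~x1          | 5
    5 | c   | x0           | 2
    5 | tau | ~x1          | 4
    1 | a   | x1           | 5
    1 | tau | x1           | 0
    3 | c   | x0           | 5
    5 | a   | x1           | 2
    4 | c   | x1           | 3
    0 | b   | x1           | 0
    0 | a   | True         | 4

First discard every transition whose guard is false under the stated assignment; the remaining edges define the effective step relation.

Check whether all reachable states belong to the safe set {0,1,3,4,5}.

Allowed set {0,1,3,4,5}
Reachable = {0,3,4}
  0: ✓
  3: ✓
  4: ✓

Answer: INVARIANT HOLDS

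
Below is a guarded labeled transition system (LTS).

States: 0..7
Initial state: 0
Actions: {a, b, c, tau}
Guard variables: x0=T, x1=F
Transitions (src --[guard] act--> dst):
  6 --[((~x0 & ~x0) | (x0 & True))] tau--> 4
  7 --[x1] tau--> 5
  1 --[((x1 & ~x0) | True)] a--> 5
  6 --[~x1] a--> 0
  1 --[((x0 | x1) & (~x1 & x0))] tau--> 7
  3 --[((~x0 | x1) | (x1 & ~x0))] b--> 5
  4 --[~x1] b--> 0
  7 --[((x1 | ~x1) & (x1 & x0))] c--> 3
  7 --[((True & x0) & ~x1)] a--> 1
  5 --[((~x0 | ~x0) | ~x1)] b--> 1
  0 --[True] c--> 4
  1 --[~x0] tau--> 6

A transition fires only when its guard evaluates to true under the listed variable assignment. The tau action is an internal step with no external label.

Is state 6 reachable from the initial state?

After dropping false guards: 8 live edges.
depth 0: {0}
depth 1: {4}  total {0,4}
Reach set: {0,4}

Answer: UNREACHABLE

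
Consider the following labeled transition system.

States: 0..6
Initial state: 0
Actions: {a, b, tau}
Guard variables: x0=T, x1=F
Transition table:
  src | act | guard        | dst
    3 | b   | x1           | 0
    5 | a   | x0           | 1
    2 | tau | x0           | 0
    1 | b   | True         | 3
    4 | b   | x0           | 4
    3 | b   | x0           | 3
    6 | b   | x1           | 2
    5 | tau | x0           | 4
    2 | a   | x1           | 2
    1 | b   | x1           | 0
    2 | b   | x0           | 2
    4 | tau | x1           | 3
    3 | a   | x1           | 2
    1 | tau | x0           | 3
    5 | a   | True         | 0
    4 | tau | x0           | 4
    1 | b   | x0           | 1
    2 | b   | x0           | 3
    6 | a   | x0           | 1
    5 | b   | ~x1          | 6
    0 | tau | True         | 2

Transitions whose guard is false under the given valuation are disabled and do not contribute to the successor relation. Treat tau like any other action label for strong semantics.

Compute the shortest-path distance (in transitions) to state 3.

Answer: 2

Working:
BFS to 3:
  Layer 0: {0}
  Layer 1: {2}
  Layer 2: {3}
depth(3)=2, e.g. tau·b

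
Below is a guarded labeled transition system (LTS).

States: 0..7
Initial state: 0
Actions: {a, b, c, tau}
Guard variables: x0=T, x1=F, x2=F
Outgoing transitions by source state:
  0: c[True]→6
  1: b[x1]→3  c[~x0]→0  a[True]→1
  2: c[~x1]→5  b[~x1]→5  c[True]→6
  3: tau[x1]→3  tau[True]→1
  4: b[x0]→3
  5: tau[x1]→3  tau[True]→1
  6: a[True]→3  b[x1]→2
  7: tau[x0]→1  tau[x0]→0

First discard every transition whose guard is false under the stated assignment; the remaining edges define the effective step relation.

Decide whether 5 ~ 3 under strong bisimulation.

Answer: BISIMILAR

Trace:
Compute ~ classes (split until stable):
  π0 = {{0,1,2,3,4,5,6,7}}
  π1 = {{0},{1,6},{2},{3,5,7},{4}}
  π2 = {{0},{1},{2},{3,5},{4},{6},{7}}
7 equivalence class(es) (converged in 3)
class of 5: {3,5}; class of 3: {3,5}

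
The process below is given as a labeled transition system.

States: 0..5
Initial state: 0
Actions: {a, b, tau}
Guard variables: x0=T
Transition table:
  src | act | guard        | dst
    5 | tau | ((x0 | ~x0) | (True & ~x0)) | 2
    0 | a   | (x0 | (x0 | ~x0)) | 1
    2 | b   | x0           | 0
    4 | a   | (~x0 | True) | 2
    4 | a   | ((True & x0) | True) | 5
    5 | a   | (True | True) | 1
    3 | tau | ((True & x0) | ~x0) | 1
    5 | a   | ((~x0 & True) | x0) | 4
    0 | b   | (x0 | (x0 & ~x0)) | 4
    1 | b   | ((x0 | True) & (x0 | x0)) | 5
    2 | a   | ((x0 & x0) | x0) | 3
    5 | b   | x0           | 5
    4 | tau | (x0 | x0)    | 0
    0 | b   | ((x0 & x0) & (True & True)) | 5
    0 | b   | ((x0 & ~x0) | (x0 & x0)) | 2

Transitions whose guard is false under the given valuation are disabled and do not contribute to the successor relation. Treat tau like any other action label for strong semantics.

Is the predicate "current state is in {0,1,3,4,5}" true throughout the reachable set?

Answer: INVARIANT VIOLATED at state 2

Working:
Allowed set {0,1,3,4,5}
R = {0,1,2,3,4,5}
  0: ok
  1: ok
  2: VIOLATES
  3: ok
  4: ok
  5: ok
witness against invariant: b → 2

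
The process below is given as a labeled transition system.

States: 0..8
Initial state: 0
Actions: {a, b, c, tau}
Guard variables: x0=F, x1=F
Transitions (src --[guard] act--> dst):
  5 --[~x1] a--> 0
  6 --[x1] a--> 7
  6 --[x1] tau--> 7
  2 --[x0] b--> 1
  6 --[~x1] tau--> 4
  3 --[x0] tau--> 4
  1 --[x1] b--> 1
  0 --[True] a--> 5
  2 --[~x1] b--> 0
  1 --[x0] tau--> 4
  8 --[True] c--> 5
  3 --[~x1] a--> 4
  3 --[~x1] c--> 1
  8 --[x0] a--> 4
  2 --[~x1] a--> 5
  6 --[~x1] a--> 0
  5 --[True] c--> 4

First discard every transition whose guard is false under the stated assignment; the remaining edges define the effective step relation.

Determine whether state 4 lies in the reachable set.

Answer: REACHABLE

Trace:
Guard filter leaves 10 enabled edge(s).
depth 0: {0}
depth 1: {5}  cumulative {0,5}
depth 2: {4}  cumulative {0,4,5}
Reachable = {0,4,5}
witness 4: a·c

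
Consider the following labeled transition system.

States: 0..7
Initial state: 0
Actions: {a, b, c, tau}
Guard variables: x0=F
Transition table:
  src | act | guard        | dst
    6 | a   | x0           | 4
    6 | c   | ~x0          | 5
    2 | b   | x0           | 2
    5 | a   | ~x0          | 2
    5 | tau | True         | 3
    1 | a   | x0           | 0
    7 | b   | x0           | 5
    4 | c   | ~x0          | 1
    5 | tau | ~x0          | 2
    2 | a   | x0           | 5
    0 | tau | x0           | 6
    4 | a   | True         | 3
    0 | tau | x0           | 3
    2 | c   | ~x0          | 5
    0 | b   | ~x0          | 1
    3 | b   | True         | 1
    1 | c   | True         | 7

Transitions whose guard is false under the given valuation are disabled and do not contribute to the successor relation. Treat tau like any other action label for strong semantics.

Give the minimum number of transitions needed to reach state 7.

Answer: 2

Analysis:
BFS to 7:
  Layer 0: {0}
  Layer 1: {1}
  Layer 2: {7}
first hit 7 at d=2 via b·c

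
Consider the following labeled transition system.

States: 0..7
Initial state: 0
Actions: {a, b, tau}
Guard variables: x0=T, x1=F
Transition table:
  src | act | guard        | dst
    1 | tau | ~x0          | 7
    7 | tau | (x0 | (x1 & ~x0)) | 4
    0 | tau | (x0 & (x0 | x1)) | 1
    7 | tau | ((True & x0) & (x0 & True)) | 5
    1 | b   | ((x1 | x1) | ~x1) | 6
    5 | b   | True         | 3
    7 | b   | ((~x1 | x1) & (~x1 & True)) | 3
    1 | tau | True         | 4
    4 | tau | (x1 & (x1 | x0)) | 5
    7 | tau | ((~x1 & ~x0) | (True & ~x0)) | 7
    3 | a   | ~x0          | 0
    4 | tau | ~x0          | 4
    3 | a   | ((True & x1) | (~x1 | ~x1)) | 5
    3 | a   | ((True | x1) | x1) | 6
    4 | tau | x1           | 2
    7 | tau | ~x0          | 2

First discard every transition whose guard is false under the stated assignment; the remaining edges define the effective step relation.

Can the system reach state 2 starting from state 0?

9 transition(s) survive guard evaluation.
depth 0: {0}
depth 1: {1}  total {0,1}
depth 2: {4,6}  total {0,1,4,6}
Reach set: {0,1,4,6}

Answer: UNREACHABLE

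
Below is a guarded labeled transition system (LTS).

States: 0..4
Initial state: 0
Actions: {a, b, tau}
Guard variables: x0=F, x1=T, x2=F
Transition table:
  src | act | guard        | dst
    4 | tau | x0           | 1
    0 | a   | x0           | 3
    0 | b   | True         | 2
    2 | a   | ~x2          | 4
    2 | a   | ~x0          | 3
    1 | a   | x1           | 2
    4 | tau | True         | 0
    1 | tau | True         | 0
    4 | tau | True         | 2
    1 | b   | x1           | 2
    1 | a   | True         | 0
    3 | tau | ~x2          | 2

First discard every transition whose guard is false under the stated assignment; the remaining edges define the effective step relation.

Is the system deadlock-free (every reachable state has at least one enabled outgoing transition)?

Answer: DEADLOCK-FREE

Working:
Reachable = {0,2,3,4}
  0: b→2  [deg 1]
  2: a→3  a→4  [deg 2]
  3: tau→2  [deg 1]
  4: tau→0  tau→2  [deg 2]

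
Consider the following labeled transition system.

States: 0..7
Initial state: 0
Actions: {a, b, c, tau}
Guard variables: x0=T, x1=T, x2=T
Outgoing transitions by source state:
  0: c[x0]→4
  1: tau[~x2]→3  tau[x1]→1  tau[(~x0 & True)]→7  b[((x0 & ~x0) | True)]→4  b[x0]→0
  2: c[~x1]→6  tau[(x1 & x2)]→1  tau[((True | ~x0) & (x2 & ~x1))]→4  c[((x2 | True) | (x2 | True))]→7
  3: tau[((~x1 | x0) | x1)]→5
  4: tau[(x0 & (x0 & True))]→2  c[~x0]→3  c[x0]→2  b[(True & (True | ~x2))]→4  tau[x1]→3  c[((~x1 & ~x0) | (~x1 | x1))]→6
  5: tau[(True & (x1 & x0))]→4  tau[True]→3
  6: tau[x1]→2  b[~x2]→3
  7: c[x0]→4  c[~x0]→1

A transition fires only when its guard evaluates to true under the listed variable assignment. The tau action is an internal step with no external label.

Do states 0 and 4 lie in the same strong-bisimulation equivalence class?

Answer: NOT BISIMILAR

Analysis:
Compute ~ classes (split until stable):
  P[0] = {{0,1,2,3,4,5,6,7}}
  P[1] = {{0,7},{1},{2},{3,5,6},{4}}
  P[2] = {{0,7},{1},{2},{3},{4},{5},{6}}
7 equivalence class(es) (converged in 3)
0∈{0,7}, 4∈{4}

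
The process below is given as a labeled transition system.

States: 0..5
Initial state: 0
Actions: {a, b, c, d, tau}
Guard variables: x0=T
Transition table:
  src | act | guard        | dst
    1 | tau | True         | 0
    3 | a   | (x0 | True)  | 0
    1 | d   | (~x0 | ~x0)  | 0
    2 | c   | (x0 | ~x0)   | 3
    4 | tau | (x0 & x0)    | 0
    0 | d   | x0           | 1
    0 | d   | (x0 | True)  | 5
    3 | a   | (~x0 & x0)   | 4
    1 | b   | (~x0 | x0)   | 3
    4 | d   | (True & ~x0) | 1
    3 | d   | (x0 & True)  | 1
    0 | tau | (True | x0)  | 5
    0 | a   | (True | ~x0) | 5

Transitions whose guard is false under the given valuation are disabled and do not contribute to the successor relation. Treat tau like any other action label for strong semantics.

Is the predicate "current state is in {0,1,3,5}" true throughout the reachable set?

Answer: INVARIANT HOLDS

Working:
Inv-set: {0,1,3,5}
Reach set: {0,1,3,5}
  0: ok
  1: ok
  3: ok
  5: ok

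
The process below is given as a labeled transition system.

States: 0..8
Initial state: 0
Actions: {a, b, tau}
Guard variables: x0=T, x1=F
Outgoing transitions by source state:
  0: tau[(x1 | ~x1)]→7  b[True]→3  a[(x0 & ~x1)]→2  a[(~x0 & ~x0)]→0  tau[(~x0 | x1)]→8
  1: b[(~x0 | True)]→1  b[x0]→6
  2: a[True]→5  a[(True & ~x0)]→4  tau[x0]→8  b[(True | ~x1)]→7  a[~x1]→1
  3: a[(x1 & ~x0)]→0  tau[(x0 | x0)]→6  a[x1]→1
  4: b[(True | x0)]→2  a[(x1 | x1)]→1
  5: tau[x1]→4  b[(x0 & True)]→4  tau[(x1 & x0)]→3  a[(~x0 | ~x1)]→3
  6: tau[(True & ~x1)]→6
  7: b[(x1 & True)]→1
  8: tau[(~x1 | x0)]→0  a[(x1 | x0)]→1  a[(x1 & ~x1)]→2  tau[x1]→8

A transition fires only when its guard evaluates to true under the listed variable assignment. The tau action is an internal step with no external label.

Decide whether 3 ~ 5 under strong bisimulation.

Answer: NOT BISIMILAR

Working:
Compute ~ classes (split until stable):
  P[0] = {{0,1,2,3,4,5,6,7,8}}
  P[1] = {{0,2},{1,4},{3,6},{5},{7},{8}}
  P[2] = {{0},{1},{2},{3,6},{4},{5},{7},{8}}
stable after 3 split(s): 8 block(s)
class of 3: {3,6}; class of 5: {5}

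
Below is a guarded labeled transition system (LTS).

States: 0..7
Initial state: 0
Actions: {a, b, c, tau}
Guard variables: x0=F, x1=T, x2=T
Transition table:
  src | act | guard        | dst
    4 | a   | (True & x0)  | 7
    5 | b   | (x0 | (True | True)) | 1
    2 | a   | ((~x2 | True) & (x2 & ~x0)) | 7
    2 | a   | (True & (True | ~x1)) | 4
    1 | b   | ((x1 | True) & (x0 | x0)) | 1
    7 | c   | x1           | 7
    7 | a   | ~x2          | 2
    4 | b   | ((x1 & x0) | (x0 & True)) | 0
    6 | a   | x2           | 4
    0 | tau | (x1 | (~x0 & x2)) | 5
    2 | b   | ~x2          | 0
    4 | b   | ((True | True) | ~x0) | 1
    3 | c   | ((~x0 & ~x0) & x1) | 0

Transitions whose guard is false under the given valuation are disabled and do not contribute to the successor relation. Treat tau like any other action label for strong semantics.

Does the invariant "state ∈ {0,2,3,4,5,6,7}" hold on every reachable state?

Safe = {0,2,3,4,5,6,7}
Reach set: {0,1,5}
  0: safe
  1: outside
  5: safe
counterexample path to 1: tau·b

Answer: INVARIANT VIOLATED at state 1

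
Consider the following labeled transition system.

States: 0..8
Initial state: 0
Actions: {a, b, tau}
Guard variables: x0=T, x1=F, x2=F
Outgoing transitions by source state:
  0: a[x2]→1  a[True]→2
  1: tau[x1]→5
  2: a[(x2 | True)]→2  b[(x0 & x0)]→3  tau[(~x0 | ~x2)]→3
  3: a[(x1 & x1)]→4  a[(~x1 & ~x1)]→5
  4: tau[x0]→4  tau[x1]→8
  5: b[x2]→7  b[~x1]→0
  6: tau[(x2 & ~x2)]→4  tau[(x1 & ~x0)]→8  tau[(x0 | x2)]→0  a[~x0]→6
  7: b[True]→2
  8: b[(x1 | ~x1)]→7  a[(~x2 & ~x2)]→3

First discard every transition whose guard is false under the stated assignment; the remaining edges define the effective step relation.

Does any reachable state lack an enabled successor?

R = {0,2,3,5}
  0: a→2  [deg 1]
  2: a→2  b→3  tau→3  [deg 3]
  3: a→5  [deg 1]
  5: b→0  [deg 1]

Answer: DEADLOCK-FREE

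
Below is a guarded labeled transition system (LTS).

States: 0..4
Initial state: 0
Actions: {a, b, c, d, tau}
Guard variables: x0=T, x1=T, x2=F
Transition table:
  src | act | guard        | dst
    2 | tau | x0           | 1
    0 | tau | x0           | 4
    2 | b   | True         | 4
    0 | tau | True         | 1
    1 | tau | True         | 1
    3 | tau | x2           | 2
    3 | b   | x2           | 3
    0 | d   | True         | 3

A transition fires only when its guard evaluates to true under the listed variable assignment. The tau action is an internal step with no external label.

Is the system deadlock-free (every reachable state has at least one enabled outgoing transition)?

Answer: DEADLOCK at state 3

Trace:
Reachable = {0,1,3,4}
  0: d→3  tau→1  tau→4  [deg 3]
  1: tau→1  [deg 1]
  3: ∅  [STUCK]
  4: ∅  [STUCK]
Path to 3: d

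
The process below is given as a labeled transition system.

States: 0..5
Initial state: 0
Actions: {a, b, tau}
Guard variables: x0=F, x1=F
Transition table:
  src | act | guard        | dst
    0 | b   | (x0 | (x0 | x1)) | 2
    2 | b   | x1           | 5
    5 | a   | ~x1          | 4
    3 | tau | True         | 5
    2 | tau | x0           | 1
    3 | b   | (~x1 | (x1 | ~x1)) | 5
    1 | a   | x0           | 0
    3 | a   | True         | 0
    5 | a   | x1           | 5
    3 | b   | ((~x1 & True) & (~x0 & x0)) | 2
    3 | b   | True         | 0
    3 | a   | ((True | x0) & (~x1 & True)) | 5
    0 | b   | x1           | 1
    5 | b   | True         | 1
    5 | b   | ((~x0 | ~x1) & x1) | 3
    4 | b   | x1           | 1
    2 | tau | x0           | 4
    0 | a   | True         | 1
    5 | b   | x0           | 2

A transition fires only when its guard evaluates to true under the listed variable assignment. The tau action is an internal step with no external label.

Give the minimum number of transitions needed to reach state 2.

BFS to 2:
  Layer 0: {0}
  Layer 1: {1}
2 never appears.

Answer: UNREACHABLE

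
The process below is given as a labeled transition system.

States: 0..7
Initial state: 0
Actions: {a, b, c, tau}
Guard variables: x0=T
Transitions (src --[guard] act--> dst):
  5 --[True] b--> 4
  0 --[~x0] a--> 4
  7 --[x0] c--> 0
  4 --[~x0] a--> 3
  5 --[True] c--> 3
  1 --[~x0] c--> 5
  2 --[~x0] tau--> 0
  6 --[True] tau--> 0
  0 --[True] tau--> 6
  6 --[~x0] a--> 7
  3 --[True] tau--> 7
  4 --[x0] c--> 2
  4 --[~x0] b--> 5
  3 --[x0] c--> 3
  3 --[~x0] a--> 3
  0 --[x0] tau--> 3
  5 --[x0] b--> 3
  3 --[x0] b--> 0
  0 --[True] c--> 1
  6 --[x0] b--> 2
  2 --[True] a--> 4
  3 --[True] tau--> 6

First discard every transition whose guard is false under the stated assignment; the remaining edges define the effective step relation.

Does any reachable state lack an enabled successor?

Reachable = {0,1,2,3,4,6,7}
  0: c→1  tau→3  tau→6  [3 out]
  1: ∅  [no exit]
  2: a→4  [1 out]
  3: b→0  c→3  tau→6  tau→7  [4 out]
  4: c→2  [1 out]
  6: b→2  tau→0  [2 out]
  7: c→0  [1 out]
trace reaching 1: c

Answer: DEADLOCK at state 1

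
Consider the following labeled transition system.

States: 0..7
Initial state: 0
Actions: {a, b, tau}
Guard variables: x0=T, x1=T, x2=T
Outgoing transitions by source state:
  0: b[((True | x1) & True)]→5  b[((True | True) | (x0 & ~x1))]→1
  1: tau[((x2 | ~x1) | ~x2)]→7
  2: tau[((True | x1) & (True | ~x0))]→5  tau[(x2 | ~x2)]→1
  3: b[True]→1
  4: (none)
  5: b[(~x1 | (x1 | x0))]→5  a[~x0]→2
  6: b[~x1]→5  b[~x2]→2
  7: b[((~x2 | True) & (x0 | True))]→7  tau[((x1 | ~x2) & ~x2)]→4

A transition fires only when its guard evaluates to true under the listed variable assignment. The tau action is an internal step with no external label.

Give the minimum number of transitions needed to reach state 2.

Layered search for 2:
  L0 = {0}
  L1 = {1,5}
  L2 = {7}
2 never appears.

Answer: UNREACHABLE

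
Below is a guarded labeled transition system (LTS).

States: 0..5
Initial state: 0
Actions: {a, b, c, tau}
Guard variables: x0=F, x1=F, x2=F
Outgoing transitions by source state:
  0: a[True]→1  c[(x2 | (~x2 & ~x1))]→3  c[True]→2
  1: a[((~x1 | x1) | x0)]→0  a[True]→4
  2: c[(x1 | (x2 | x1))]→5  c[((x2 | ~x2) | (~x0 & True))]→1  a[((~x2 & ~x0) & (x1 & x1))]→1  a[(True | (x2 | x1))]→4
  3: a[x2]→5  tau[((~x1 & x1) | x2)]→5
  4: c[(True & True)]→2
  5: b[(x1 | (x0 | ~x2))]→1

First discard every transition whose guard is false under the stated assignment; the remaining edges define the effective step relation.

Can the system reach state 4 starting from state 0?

Answer: REACHABLE

Trace:
After dropping false guards: 9 live edges.
L0 = {0}
L1 = {1,2,3}  cumulative {0,1,2,3}
L2 = {4}  cumulative {0,1,2,3,4}
Reach set: {0,1,2,3,4}
witness 4: a·a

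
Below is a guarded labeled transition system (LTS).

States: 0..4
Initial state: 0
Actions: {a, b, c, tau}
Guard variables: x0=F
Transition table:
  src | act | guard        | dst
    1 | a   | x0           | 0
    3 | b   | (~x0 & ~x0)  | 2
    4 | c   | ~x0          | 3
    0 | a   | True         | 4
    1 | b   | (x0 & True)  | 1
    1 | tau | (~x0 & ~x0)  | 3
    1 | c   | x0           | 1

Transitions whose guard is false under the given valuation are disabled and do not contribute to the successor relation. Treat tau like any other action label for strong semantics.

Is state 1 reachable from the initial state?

Answer: UNREACHABLE

Trace:
Guard filter leaves 4 enabled edge(s).
L0 = {0}
L1 = {4}  now seen {0,4}
L2 = {3}  now seen {0,3,4}
L3 = {2}  now seen {0,2,3,4}
Reach set: {0,2,3,4}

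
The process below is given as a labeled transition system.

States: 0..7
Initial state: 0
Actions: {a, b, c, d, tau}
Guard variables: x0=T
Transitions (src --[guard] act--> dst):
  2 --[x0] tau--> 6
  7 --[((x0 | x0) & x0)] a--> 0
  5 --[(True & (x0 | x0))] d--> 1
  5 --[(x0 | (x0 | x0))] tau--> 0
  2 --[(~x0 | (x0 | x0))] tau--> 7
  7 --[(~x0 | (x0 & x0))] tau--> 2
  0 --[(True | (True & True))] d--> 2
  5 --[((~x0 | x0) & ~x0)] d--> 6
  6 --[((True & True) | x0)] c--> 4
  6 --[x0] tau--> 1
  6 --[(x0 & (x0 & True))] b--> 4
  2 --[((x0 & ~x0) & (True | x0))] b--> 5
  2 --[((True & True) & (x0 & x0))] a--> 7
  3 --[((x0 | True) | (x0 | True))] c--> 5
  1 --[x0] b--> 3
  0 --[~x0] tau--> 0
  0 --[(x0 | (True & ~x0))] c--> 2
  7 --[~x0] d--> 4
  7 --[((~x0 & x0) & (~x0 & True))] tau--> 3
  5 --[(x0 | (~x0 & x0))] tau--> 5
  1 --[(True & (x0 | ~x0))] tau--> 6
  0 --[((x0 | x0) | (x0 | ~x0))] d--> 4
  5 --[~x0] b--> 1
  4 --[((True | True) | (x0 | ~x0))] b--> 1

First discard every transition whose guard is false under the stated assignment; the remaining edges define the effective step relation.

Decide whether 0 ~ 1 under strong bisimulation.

Answer: NOT BISIMILAR

Trace:
Compute ~ classes (split until stable):
  round 0: {{0,1,2,3,4,5,6,7}}
  round 1: {{0},{1},{2,7},{3},{4},{5},{6}}
  round 2: {{0},{1},{2},{3},{4},{5},{6},{7}}
stable after 3 split(s): 8 block(s)
class of 0: {0}; class of 1: {1}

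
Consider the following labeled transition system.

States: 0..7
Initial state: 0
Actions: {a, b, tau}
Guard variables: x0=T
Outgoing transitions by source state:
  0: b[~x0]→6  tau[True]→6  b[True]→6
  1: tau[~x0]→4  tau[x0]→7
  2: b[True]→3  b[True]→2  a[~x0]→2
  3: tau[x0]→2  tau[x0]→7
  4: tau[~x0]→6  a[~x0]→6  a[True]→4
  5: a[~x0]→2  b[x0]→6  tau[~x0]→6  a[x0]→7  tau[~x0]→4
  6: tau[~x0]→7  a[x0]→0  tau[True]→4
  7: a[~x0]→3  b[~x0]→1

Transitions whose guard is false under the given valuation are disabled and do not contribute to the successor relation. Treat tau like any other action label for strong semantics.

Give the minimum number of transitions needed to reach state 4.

Answer: 2

Trace:
BFS to 4:
  depth 0: {0}
  depth 1: {6}
  depth 2: {4}
4 enters at depth 2; path b·tau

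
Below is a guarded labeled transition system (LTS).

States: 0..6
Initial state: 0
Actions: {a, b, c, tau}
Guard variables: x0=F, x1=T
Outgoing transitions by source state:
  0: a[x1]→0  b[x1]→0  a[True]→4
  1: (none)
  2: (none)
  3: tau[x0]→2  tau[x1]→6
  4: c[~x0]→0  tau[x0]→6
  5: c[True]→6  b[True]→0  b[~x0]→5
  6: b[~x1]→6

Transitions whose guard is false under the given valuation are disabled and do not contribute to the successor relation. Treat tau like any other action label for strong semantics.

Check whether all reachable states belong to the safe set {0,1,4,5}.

Safe = {0,1,4,5}
Reachable = {0,4}
  0: safe
  4: safe

Answer: INVARIANT HOLDS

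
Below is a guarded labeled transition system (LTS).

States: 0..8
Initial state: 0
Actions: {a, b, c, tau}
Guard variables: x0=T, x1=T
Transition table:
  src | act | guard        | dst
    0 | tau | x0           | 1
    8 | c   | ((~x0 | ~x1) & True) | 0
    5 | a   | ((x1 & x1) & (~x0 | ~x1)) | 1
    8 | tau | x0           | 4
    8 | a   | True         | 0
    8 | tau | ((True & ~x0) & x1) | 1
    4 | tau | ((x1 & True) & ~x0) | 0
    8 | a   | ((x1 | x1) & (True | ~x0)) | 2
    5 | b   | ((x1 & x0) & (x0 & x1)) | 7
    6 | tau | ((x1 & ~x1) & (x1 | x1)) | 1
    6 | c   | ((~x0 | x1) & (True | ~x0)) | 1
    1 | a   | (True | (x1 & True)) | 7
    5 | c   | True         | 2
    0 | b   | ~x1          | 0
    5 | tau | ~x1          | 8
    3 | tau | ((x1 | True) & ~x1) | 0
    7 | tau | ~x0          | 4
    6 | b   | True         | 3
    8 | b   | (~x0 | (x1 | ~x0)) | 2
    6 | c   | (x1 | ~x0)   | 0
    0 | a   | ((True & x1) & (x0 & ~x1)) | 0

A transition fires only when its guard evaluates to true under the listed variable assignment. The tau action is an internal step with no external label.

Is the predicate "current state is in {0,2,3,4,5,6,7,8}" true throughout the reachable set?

Answer: INVARIANT VIOLATED at state 1

Trace:
Inv-set: {0,2,3,4,5,6,7,8}
Reachable = {0,1,7}
  0: ok
  1: outside
  7: ok
counterexample path to 1: tau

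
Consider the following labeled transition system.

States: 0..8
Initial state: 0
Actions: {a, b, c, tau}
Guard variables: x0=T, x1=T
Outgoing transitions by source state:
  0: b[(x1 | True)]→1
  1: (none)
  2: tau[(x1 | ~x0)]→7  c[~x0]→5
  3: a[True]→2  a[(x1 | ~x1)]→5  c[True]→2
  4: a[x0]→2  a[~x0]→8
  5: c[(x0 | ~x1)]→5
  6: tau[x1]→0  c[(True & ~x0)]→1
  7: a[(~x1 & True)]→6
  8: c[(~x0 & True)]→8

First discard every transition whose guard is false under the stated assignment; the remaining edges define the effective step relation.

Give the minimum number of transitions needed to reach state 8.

Answer: UNREACHABLE

Trace:
Breadth-first toward 8:
  depth 0: {0}
  depth 1: {1}
8 never appears.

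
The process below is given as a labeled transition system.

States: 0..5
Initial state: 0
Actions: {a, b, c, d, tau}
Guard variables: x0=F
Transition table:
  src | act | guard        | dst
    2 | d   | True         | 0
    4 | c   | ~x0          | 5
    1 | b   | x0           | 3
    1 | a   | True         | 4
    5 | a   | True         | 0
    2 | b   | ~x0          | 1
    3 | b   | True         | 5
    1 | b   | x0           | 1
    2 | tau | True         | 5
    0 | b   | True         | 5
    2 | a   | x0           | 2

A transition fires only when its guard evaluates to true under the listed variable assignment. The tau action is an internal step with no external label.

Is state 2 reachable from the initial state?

8 transition(s) survive guard evaluation.
depth 0: {0}
depth 1: {5}  total {0,5}
Reach set: {0,5}

Answer: UNREACHABLE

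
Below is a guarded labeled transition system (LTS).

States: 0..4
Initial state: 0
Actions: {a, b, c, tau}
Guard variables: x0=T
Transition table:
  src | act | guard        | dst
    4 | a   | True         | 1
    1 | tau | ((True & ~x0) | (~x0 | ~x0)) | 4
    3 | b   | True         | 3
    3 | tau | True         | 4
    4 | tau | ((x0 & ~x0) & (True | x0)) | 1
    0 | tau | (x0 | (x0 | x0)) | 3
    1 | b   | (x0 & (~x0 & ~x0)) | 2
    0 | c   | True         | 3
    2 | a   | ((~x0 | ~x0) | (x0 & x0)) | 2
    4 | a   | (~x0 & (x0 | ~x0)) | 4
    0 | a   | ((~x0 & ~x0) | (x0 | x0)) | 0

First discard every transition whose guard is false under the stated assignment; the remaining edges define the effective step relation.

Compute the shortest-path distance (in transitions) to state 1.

Answer: 3

Trace:
Layered search for 1:
  Layer 0: {0}
  Layer 1: {3}
  Layer 2: {4}
  Layer 3: {1}
depth(1)=3, e.g. c·tau·a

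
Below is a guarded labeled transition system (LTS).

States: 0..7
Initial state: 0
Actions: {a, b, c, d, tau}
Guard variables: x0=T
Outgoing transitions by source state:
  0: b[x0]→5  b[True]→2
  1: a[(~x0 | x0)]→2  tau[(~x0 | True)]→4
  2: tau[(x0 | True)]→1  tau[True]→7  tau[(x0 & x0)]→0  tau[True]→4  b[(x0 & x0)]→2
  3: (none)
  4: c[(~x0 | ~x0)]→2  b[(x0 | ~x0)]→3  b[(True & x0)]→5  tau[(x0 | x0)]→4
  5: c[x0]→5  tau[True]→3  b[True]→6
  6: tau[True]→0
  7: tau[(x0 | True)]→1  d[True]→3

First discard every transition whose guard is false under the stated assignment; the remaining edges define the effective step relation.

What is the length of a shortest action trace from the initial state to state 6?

Answer: 2

Working:
Layered search for 6:
  Layer 0: {0}
  Layer 1: {2,5}
  Layer 2: {1,3,4,6,7}
depth(6)=2, e.g. b·b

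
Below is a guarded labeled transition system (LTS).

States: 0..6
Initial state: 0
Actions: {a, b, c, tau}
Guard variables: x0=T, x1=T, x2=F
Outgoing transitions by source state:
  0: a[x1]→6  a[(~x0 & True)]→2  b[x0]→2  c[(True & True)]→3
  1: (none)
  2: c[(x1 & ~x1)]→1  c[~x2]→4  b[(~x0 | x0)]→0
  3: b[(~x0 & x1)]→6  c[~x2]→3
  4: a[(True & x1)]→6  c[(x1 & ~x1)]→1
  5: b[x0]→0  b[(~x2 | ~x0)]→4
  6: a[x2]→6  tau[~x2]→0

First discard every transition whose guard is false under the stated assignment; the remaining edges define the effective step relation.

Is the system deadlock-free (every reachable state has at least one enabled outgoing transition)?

Reachable = {0,2,3,4,6}
  0: a→6  b→2  c→3  [deg 3]
  2: b→0  c→4  [deg 2]
  3: c→3  [deg 1]
  4: a→6  [deg 1]
  6: tau→0  [deg 1]

Answer: DEADLOCK-FREE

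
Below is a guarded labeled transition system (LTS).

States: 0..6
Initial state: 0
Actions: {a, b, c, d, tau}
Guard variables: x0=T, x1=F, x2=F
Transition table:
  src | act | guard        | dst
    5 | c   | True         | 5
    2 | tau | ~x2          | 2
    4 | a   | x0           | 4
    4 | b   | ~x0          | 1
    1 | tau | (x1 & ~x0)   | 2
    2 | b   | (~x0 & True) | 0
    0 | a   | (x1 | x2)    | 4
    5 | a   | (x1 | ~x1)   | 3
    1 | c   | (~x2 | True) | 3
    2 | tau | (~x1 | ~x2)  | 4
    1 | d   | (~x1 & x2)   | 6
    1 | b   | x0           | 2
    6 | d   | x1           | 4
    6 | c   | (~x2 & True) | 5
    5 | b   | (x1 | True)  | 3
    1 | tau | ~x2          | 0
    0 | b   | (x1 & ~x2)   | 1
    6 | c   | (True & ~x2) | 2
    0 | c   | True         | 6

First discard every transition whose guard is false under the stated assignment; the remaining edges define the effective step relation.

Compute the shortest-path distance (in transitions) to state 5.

Answer: 2

Analysis:
Layered search for 5:
  L0 = {0}
  L1 = {6}
  L2 = {2,5}
first hit 5 at d=2 via c·c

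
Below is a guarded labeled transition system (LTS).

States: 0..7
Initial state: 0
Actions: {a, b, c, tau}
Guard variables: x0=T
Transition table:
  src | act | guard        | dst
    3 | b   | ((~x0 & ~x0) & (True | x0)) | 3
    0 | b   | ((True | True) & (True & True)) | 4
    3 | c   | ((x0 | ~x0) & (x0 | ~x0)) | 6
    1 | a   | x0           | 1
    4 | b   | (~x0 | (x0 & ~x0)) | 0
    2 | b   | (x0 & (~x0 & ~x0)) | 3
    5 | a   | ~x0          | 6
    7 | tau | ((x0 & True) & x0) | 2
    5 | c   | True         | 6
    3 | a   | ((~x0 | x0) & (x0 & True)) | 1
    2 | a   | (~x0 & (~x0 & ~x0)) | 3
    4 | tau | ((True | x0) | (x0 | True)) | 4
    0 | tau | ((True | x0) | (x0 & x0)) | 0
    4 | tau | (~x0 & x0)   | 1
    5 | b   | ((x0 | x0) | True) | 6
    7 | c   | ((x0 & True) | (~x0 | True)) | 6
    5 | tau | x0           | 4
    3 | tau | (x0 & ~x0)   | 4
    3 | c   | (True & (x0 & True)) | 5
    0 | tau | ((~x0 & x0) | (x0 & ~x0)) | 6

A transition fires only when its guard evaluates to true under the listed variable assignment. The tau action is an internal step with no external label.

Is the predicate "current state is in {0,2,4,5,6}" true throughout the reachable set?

Safe = {0,2,4,5,6}
R = {0,4}
  0: ok
  4: ok

Answer: INVARIANT HOLDS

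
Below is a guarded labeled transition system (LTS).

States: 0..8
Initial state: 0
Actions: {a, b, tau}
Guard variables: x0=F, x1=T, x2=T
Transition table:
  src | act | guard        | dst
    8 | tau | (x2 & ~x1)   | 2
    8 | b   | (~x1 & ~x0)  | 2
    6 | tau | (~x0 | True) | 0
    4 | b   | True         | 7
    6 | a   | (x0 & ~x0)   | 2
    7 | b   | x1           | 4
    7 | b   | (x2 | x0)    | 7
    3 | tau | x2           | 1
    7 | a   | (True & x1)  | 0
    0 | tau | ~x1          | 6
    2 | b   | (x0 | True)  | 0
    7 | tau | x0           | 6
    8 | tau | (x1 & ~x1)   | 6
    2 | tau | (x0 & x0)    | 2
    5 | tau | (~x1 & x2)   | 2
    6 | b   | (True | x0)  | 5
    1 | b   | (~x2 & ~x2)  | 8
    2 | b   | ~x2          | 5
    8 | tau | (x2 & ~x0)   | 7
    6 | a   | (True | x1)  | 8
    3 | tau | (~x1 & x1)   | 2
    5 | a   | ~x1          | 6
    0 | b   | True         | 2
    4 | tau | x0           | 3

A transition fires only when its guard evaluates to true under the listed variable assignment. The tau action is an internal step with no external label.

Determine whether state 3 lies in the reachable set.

Answer: UNREACHABLE

Working:
11 transition(s) survive guard evaluation.
depth 0: {0}
depth 1: {2}  cumulative {0,2}
R = {0,2}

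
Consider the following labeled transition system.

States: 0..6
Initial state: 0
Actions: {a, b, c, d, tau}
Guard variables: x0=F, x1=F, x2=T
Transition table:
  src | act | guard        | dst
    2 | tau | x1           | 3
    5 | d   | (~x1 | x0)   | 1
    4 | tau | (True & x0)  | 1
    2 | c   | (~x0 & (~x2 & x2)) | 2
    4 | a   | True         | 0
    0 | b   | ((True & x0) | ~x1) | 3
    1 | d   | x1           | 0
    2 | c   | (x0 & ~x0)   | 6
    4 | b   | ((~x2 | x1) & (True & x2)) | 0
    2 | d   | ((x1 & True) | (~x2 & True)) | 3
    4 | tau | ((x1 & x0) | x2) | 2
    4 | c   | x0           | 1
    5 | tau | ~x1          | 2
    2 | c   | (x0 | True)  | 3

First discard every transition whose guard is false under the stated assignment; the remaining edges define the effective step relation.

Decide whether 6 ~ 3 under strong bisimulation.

Answer: BISIMILAR

Analysis:
Refine partition for ~:
  π0 = {{0,1,2,3,4,5,6}}
  π1 = {{0},{1,3,6},{2},{4},{5}}
Fixed point at round 2; 5 class(es).
6∈{1,3,6}, 3∈{1,3,6}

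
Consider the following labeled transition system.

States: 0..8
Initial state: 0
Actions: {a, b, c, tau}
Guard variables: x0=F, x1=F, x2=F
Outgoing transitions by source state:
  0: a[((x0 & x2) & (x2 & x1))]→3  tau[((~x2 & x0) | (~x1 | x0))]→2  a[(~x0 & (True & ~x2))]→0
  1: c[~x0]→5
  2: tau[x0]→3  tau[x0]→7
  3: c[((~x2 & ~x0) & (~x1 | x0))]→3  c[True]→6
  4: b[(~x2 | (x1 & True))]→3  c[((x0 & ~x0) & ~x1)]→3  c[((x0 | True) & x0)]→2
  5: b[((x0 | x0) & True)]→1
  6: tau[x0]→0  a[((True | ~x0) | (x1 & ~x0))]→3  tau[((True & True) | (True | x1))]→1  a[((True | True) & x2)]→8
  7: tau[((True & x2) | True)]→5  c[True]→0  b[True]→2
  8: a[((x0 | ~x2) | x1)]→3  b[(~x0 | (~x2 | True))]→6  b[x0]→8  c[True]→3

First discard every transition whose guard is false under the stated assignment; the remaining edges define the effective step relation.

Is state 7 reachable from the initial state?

Answer: UNREACHABLE

Trace:
After dropping false guards: 14 live edges.
Layer 0: {0}
Layer 1: {2}  total {0,2}
R = {0,2}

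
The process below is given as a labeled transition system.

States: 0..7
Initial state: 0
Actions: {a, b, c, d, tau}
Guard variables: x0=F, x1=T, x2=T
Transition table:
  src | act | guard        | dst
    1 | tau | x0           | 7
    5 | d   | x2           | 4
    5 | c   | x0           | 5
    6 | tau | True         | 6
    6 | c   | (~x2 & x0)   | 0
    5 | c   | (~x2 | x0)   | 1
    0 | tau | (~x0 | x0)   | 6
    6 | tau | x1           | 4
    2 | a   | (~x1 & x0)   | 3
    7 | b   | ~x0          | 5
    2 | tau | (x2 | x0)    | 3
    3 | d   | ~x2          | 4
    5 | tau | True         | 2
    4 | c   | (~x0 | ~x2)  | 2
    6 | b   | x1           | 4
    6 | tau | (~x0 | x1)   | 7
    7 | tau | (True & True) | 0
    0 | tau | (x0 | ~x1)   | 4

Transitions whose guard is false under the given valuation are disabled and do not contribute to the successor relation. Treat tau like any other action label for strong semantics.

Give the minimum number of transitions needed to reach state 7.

Answer: 2

Analysis:
Layered search for 7:
  L0 = {0}
  L1 = {6}
  L2 = {4,7}
first hit 7 at d=2 via tau·tau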